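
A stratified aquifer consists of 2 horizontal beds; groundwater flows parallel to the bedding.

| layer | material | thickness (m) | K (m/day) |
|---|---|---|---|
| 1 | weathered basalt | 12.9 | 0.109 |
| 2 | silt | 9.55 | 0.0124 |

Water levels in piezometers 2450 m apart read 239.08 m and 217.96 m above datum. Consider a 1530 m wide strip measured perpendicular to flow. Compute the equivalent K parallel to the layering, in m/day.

Flow is parallel to layering, so each bed carries its own Darcy discharge and the transmissivities add.
Σ(K_i·b_i) = 0.109×12.9 + 0.0124×9.55 = 1.525 m²/day.
Total thickness b = 22.45 m, so K_eq = Σ(K_i·b_i)/b = 0.06791 m/day.

0.0679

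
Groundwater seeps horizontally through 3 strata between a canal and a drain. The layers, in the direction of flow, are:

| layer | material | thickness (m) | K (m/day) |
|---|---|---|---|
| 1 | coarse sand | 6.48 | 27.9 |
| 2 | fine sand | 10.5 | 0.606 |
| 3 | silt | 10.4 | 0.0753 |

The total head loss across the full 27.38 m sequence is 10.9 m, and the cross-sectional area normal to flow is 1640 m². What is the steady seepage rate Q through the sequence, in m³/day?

Flow is perpendicular to layering, so the layers act in series and the equivalent K is the thickness-weighted harmonic mean.
Total thickness L = 6.48 + 10.5 + 10.4 = 27.38 m.
Σ(b_i/K_i) = 6.48/27.9 + 10.5/0.606 + 10.4/0.0753 = 155.7 d.
K_eq = L / Σ(b_i/K_i) = 27.38 / 155.7 = 0.1759 m/day.
Q = K_eq · A · (Δh/L) = 0.1759 × 1640 × (10.9/27.38) = 114.8 m³/day.

115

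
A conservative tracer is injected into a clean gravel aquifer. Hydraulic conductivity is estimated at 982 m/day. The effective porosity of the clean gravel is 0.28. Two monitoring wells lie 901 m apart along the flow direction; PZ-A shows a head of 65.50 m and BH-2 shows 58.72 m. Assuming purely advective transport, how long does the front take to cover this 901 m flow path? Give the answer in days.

34.1

Hydraulic gradient i = (65.50 − 58.72) / 901 = 6.78 / 901 = 0.007525.
Darcy flux q = K · i = 982.0 × 0.007525 = 7.390 m/day.
Seepage velocity v = q / n_e = 7.390 / 0.28 = 26.39 m/day.
Travel time t = L / v = 901 / 26.39 = 34.14 days.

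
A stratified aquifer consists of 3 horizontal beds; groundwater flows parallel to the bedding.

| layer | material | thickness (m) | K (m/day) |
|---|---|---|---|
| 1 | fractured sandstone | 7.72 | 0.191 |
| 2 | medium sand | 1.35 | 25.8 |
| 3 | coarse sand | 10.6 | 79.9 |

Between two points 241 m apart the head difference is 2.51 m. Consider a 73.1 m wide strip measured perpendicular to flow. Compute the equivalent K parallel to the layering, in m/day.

44.9

Flow is parallel to layering, so each bed carries its own Darcy discharge and the transmissivities add.
Σ(K_i·b_i) = 0.191×7.72 + 25.8×1.35 + 79.9×10.6 = 883.2 m²/day.
Total thickness b = 19.67 m, so K_eq = Σ(K_i·b_i)/b = 44.90 m/day.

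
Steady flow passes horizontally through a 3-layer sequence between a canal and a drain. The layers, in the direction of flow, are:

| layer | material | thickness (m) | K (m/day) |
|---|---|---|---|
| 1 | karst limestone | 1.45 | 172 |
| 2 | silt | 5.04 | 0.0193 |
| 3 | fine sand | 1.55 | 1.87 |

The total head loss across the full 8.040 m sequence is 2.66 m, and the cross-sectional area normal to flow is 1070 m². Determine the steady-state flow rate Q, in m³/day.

10.9

Flow is perpendicular to layering, so the layers act in series and the equivalent K is the thickness-weighted harmonic mean.
Total thickness L = 1.45 + 5.04 + 1.55 = 8.040 m.
Σ(b_i/K_i) = 1.45/172 + 5.04/0.0193 + 1.55/1.87 = 262.0 d.
K_eq = L / Σ(b_i/K_i) = 8.040 / 262.0 = 0.03069 m/day.
Q = K_eq · A · (Δh/L) = 0.03069 × 1070 × (2.66/8.040) = 10.86 m³/day.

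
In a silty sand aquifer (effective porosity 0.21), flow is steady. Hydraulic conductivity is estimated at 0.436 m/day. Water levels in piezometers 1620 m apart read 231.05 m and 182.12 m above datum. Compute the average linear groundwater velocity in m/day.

Hydraulic gradient i = (231.05 − 182.12) / 1620 = 48.93 / 1620 = 0.03020.
Darcy flux q = K · i = 0.4360 × 0.03020 = 0.01317 m/day.
Seepage velocity v = q / n_e = 0.01317 / 0.21 = 0.06271 m/day.

0.0627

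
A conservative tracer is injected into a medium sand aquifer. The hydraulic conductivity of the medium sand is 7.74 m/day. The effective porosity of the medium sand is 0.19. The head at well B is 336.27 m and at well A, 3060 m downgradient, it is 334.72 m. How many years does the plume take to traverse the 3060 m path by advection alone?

406

Hydraulic gradient i = (336.27 − 334.72) / 3060 = 1.55 / 3060 = 0.0005065.
Darcy flux q = K · i = 7.740 × 0.0005065 = 0.003921 m/day.
Seepage velocity v = q / n_e = 0.003921 / 0.19 = 0.02063 m/day.
Travel time t = L / v = 3060 / 0.02063 = 1.483e+05 days = 406.0 years.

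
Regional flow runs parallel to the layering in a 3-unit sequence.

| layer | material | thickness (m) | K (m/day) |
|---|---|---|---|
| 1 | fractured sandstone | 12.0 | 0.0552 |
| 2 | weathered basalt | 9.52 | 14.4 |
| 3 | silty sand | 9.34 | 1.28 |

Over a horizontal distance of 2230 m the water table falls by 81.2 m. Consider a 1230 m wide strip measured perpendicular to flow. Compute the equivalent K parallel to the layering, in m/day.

4.85

Flow is parallel to layering, so each bed carries its own Darcy discharge and the transmissivities add.
Σ(K_i·b_i) = 0.0552×12.0 + 14.4×9.52 + 1.28×9.34 = 149.7 m²/day.
Total thickness b = 30.86 m, so K_eq = Σ(K_i·b_i)/b = 4.851 m/day.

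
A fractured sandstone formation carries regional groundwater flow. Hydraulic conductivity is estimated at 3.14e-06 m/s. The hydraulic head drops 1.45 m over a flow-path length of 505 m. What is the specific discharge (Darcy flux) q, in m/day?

0.000779

Convert K: 3.14e-06 m/s × 86400 = 0.2713 m/day.
Hydraulic gradient i = Δh / L = 1.45 / 505 = 0.002871.
Specific discharge q = K · i = 0.2713 × 0.002871 = 0.0007790 m/day.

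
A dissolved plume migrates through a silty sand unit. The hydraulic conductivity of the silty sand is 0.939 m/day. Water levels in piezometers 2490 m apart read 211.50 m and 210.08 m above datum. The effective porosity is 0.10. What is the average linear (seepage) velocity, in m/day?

Hydraulic gradient i = (211.50 − 210.08) / 2490 = 1.42 / 2490 = 0.0005703.
Darcy flux q = K · i = 0.9390 × 0.0005703 = 0.0005355 m/day.
Seepage velocity v = q / n_e = 0.0005355 / 0.10 = 0.005355 m/day.

0.00535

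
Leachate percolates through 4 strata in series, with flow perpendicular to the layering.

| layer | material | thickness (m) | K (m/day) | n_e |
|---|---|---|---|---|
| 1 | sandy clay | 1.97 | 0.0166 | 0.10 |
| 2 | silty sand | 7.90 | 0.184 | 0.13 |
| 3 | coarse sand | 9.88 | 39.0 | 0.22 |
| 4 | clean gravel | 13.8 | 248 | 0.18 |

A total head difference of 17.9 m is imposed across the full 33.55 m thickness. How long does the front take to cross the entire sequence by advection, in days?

53.2

With flow normal to the layers, continuity requires the same specific discharge q through every layer.
Σ(b_i/K_i) = 1.97/0.0166 + 7.90/0.184 + 9.88/39.0 + 13.8/248 = 161.9 d.
q = Δh / Σ(b_i/K_i) = 17.9 / 161.9 = 0.1105 m/day.
In each layer the seepage velocity is v_i = q/n_i, so the layer transit time is t_i = b_i·n_i / q:
  layer 1 (sandy clay): t_1 = 1.97 × 0.10 / 0.1105 = 1.782 d
  layer 2 (silty sand): t_2 = 7.90 × 0.13 / 0.1105 = 9.290 d
  layer 3 (coarse sand): t_3 = 9.88 × 0.22 / 0.1105 = 19.66 d
  layer 4 (clean gravel): t_4 = 13.8 × 0.18 / 0.1105 = 22.47 d
Total t = Σ t_i = 53.20 days.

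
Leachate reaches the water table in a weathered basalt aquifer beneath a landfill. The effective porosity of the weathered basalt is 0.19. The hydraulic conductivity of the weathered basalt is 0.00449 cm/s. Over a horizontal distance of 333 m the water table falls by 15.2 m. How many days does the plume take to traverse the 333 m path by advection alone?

357

Convert K: 0.00449 cm/s × 864 = 3.879 m/day.
Hydraulic gradient i = Δh / L = 15.2 / 333 = 0.04565.
Darcy flux q = K · i = 3.879 × 0.04565 = 0.1771 m/day.
Seepage velocity v = q / n_e = 0.1771 / 0.19 = 0.9320 m/day.
Travel time t = L / v = 333 / 0.9320 = 357.3 days.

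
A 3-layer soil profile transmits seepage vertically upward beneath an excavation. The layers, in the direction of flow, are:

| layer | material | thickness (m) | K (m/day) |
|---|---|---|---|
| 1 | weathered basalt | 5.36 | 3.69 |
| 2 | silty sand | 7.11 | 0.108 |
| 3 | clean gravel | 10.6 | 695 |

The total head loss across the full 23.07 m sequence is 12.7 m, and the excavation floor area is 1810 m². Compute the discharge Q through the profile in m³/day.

342

Flow is perpendicular to layering, so the layers act in series and the equivalent K is the thickness-weighted harmonic mean.
Total thickness L = 5.36 + 7.11 + 10.6 = 23.07 m.
Σ(b_i/K_i) = 5.36/3.69 + 7.11/0.108 + 10.6/695 = 67.30 d.
K_eq = L / Σ(b_i/K_i) = 23.07 / 67.30 = 0.3428 m/day.
Q = K_eq · A · (Δh/L) = 0.3428 × 1810 × (12.7/23.07) = 341.6 m³/day.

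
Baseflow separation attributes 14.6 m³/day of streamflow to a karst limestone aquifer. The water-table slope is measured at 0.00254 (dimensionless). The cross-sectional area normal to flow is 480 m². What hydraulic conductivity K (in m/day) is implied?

12.0

Hydraulic gradient i = 0.00254.
From Q = K·A·i, K = Q / (A·i) = 14.6 / (480.0 × 0.002540) = 11.98 m/day.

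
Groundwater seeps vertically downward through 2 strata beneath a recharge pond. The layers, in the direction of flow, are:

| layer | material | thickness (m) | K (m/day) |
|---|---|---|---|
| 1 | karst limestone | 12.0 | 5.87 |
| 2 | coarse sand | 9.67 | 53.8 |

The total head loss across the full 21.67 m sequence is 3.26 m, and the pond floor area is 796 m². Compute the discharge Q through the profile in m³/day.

1170

Flow is perpendicular to layering, so the layers act in series and the equivalent K is the thickness-weighted harmonic mean.
Total thickness L = 12.0 + 9.67 = 21.67 m.
Σ(b_i/K_i) = 12.0/5.87 + 9.67/53.8 = 2.224 d.
K_eq = L / Σ(b_i/K_i) = 21.67 / 2.224 = 9.744 m/day.
Q = K_eq · A · (Δh/L) = 9.744 × 796 × (3.26/21.67) = 1167 m³/day.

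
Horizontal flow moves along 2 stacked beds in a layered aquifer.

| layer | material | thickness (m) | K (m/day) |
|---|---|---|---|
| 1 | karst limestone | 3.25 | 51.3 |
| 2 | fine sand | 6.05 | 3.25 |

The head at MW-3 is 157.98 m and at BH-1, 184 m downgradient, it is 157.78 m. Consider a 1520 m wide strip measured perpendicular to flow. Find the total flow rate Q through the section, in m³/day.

Flow is parallel to layering, so each bed carries its own Darcy discharge and the transmissivities add.
Σ(K_i·b_i) = 51.3×3.25 + 3.25×6.05 = 186.4 m²/day.
Hydraulic gradient i = (157.98 − 157.78) / 184 = 0.2 / 184 = 0.001087.
Q = Σ(K_i·b_i) · W · i = 186.4 × 1520 × 0.001087 = 307.9 m³/day.

308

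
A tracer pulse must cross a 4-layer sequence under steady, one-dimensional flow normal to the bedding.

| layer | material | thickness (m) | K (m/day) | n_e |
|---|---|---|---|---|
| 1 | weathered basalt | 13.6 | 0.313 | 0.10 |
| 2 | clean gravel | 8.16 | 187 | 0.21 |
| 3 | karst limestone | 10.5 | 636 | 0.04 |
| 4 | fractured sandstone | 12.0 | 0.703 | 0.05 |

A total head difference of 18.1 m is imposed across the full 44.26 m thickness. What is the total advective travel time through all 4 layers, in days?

13.7

With flow normal to the layers, continuity requires the same specific discharge q through every layer.
Σ(b_i/K_i) = 13.6/0.313 + 8.16/187 + 10.5/636 + 12.0/0.703 = 60.58 d.
q = Δh / Σ(b_i/K_i) = 18.1 / 60.58 = 0.2988 m/day.
In each layer the seepage velocity is v_i = q/n_i, so the layer transit time is t_i = b_i·n_i / q:
  layer 1 (weathered basalt): t_1 = 13.6 × 0.10 / 0.2988 = 4.552 d
  layer 2 (clean gravel): t_2 = 8.16 × 0.21 / 0.2988 = 5.735 d
  layer 3 (karst limestone): t_3 = 10.5 × 0.04 / 0.2988 = 1.406 d
  layer 4 (fractured sandstone): t_4 = 12.0 × 0.05 / 0.2988 = 2.008 d
Total t = Σ t_i = 13.70 days.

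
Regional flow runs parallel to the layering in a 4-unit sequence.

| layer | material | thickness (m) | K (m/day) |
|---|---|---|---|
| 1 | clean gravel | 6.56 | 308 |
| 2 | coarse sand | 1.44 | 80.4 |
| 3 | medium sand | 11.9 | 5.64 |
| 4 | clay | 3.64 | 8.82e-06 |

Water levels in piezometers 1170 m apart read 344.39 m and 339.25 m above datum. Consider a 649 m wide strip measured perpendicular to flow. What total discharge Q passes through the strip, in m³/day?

Flow is parallel to layering, so each bed carries its own Darcy discharge and the transmissivities add.
Σ(K_i·b_i) = 308×6.56 + 80.4×1.44 + 5.64×11.9 + 8.82e-06×3.64 = 2203 m²/day.
Hydraulic gradient i = (344.39 − 339.25) / 1170 = 5.14 / 1170 = 0.004393.
Q = Σ(K_i·b_i) · W · i = 2203 × 649 × 0.004393 = 6282 m³/day.

6280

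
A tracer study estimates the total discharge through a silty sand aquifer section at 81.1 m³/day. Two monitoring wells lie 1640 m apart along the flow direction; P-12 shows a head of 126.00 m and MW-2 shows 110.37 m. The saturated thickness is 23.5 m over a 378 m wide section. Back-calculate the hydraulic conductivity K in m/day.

Cross-sectional area A = 378 × 23.5 = 8883 m².
Hydraulic gradient i = (126.00 − 110.37) / 1640 = 15.63 / 1640 = 0.009530.
From Q = K·A·i, K = Q / (A·i) = 81.1 / (8883 × 0.009530) = 0.9580 m/day.

0.958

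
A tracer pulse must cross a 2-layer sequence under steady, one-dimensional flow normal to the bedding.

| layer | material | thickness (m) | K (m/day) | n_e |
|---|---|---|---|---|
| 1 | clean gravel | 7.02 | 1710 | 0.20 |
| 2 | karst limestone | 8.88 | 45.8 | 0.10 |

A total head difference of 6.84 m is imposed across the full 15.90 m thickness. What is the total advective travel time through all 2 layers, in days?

With flow normal to the layers, continuity requires the same specific discharge q through every layer.
Σ(b_i/K_i) = 7.02/1710 + 8.88/45.8 = 0.1980 d.
q = Δh / Σ(b_i/K_i) = 6.84 / 0.1980 = 34.55 m/day.
In each layer the seepage velocity is v_i = q/n_i, so the layer transit time is t_i = b_i·n_i / q:
  layer 1 (clean gravel): t_1 = 7.02 × 0.20 / 34.55 = 0.04064 d
  layer 2 (karst limestone): t_2 = 8.88 × 0.10 / 34.55 = 0.02570 d
Total t = Σ t_i = 0.06634 days.

0.0663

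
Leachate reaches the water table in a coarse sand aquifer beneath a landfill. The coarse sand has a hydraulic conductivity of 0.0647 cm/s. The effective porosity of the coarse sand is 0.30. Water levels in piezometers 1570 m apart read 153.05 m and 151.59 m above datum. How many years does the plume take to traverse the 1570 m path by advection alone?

Convert K: 0.0647 cm/s × 864 = 55.90 m/day.
Hydraulic gradient i = (153.05 − 151.59) / 1570 = 1.46 / 1570 = 0.0009299.
Darcy flux q = K · i = 55.90 × 0.0009299 = 0.05198 m/day.
Seepage velocity v = q / n_e = 0.05198 / 0.30 = 0.1733 m/day.
Travel time t = L / v = 1570 / 0.1733 = 9060 days = 24.81 years.

24.8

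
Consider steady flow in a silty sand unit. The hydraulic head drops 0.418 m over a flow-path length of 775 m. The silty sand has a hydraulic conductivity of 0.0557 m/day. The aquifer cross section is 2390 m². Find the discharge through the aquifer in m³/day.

Hydraulic gradient i = Δh / L = 0.418 / 775 = 0.0005394.
Darcy's law: Q = K · A · i = 0.05570 × 2390 × 0.0005394 = 0.07180 m³/day.

0.0718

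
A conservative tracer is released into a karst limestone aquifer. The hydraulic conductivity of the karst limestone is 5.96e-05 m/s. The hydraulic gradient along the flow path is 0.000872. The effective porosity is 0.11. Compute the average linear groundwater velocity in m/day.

0.0408

Convert K: 5.96e-05 m/s × 86400 = 5.149 m/day.
Hydraulic gradient i = 0.000872.
Darcy flux q = K · i = 5.149 × 0.0008720 = 0.004490 m/day.
Seepage velocity v = q / n_e = 0.004490 / 0.11 = 0.04082 m/day.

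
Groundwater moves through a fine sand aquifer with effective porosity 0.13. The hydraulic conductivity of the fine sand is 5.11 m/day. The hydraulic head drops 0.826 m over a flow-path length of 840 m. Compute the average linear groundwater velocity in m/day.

Hydraulic gradient i = Δh / L = 0.826 / 840 = 0.0009833.
Darcy flux q = K · i = 5.110 × 0.0009833 = 0.005025 m/day.
Seepage velocity v = q / n_e = 0.005025 / 0.13 = 0.03865 m/day.

0.0387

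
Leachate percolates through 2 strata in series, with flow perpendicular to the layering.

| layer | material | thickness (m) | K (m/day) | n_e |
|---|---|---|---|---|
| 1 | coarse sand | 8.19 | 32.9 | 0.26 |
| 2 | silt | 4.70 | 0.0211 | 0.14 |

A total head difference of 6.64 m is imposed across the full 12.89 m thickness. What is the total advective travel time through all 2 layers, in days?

93.6

With flow normal to the layers, continuity requires the same specific discharge q through every layer.
Σ(b_i/K_i) = 8.19/32.9 + 4.70/0.0211 = 223.0 d.
q = Δh / Σ(b_i/K_i) = 6.64 / 223.0 = 0.02978 m/day.
In each layer the seepage velocity is v_i = q/n_i, so the layer transit time is t_i = b_i·n_i / q:
  layer 1 (coarse sand): t_1 = 8.19 × 0.26 / 0.02978 = 71.51 d
  layer 2 (silt): t_2 = 4.70 × 0.14 / 0.02978 = 22.10 d
Total t = Σ t_i = 93.61 days.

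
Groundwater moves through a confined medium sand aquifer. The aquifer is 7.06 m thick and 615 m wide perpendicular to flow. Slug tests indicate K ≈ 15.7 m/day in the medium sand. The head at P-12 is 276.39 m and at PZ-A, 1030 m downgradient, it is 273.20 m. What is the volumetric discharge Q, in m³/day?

Cross-sectional area A = 615 × 7.06 = 4342 m².
Hydraulic gradient i = (276.39 − 273.20) / 1030 = 3.19 / 1030 = 0.003097.
Darcy's law: Q = K · A · i = 15.70 × 4342 × 0.003097 = 211.1 m³/day.

211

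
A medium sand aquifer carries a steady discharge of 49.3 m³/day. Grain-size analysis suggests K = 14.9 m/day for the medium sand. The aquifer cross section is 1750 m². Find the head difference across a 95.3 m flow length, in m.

From Q = K·A·i, i = Q / (K·A) = 49.3 / (14.90 × 1750) = 0.001891.
Head loss Δh = i · L = 0.001891 × 95.3 = 0.1802 m.

0.180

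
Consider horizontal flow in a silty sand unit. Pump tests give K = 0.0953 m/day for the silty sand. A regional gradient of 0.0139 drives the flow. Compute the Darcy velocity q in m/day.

Hydraulic gradient i = 0.0139.
Specific discharge q = K · i = 0.09530 × 0.01390 = 0.001325 m/day.

0.00132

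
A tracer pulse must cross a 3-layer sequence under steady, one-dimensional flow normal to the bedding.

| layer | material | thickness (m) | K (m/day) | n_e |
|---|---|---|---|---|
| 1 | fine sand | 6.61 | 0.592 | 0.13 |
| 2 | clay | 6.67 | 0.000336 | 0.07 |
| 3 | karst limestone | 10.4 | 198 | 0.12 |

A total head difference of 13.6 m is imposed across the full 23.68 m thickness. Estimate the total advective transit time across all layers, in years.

10.3

With flow normal to the layers, continuity requires the same specific discharge q through every layer.
Σ(b_i/K_i) = 6.61/0.592 + 6.67/0.000336 + 10.4/198 = 19862 d.
q = Δh / Σ(b_i/K_i) = 13.6 / 19862 = 0.0006847 m/day.
In each layer the seepage velocity is v_i = q/n_i, so the layer transit time is t_i = b_i·n_i / q:
  layer 1 (fine sand): t_1 = 6.61 × 0.13 / 0.0006847 = 1255 d
  layer 2 (clay): t_2 = 6.67 × 0.07 / 0.0006847 = 681.9 d
  layer 3 (karst limestone): t_3 = 10.4 × 0.12 / 0.0006847 = 1823 d
Total t = Σ t_i = 3760 days = 10.29 years.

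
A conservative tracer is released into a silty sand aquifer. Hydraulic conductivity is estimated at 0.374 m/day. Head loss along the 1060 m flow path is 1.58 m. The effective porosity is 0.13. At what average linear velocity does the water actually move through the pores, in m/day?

Hydraulic gradient i = Δh / L = 1.58 / 1060 = 0.001491.
Darcy flux q = K · i = 0.3740 × 0.001491 = 0.0005575 m/day.
Seepage velocity v = q / n_e = 0.0005575 / 0.13 = 0.004288 m/day.

0.00429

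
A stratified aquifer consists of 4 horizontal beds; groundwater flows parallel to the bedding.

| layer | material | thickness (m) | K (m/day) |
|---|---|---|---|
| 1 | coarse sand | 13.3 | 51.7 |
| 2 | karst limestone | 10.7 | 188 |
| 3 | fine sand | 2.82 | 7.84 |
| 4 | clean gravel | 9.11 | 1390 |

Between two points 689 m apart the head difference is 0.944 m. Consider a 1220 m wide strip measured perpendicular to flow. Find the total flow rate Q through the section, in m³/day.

Flow is parallel to layering, so each bed carries its own Darcy discharge and the transmissivities add.
Σ(K_i·b_i) = 51.7×13.3 + 188×10.7 + 7.84×2.82 + 1390×9.11 = 15384 m²/day.
Hydraulic gradient i = Δh / L = 0.944 / 689 = 0.001370.
Q = Σ(K_i·b_i) · W · i = 15384 × 1220 × 0.001370 = 25715 m³/day.

25700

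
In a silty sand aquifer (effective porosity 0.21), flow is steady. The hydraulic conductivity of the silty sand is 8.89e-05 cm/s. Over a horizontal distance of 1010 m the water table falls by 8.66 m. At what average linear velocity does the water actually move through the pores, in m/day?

0.00314

Convert K: 8.89e-05 cm/s × 864 = 0.07681 m/day.
Hydraulic gradient i = Δh / L = 8.66 / 1010 = 0.008574.
Darcy flux q = K · i = 0.07681 × 0.008574 = 0.0006586 m/day.
Seepage velocity v = q / n_e = 0.0006586 / 0.21 = 0.003136 m/day.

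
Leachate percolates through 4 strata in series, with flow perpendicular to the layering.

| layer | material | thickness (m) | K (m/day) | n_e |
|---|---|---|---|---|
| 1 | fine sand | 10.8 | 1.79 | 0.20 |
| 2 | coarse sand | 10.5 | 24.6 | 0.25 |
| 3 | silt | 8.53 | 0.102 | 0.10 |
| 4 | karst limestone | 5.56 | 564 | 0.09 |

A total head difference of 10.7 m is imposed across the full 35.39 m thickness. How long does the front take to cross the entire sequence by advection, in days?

With flow normal to the layers, continuity requires the same specific discharge q through every layer.
Σ(b_i/K_i) = 10.8/1.79 + 10.5/24.6 + 8.53/0.102 + 5.56/564 = 90.10 d.
q = Δh / Σ(b_i/K_i) = 10.7 / 90.10 = 0.1188 m/day.
In each layer the seepage velocity is v_i = q/n_i, so the layer transit time is t_i = b_i·n_i / q:
  layer 1 (fine sand): t_1 = 10.8 × 0.20 / 0.1188 = 18.19 d
  layer 2 (coarse sand): t_2 = 10.5 × 0.25 / 0.1188 = 22.10 d
  layer 3 (silt): t_3 = 8.53 × 0.10 / 0.1188 = 7.183 d
  layer 4 (karst limestone): t_4 = 5.56 × 0.09 / 0.1188 = 4.214 d
Total t = Σ t_i = 51.69 days.

51.7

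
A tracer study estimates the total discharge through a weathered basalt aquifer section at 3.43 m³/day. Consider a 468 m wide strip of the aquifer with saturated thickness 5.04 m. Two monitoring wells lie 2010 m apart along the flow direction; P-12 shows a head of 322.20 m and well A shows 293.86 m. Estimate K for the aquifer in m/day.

0.103

Cross-sectional area A = 468 × 5.04 = 2359 m².
Hydraulic gradient i = (322.20 − 293.86) / 2010 = 28.34 / 2010 = 0.01410.
From Q = K·A·i, K = Q / (A·i) = 3.43 / (2359 × 0.01410) = 0.1031 m/day.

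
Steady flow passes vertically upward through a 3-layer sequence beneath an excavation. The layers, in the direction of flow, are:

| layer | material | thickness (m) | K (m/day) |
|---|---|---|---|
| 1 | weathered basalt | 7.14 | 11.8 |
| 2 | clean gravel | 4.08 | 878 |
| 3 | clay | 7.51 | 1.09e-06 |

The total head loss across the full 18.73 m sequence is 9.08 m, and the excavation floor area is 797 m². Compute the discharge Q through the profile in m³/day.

Flow is perpendicular to layering, so the layers act in series and the equivalent K is the thickness-weighted harmonic mean.
Total thickness L = 7.14 + 4.08 + 7.51 = 18.73 m.
Σ(b_i/K_i) = 7.14/11.8 + 4.08/878 + 7.51/1.09e-06 = 6.890e+06 d.
K_eq = L / Σ(b_i/K_i) = 18.73 / 6.890e+06 = 2.718e-06 m/day.
Q = K_eq · A · (Δh/L) = 2.718e-06 × 797 × (9.08/18.73) = 0.001050 m³/day.

0.00105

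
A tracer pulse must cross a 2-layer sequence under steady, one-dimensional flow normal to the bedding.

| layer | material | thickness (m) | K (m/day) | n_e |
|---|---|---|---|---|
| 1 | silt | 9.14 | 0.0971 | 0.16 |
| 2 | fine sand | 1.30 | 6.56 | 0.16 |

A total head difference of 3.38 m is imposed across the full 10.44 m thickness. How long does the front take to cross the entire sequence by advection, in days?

46.6

With flow normal to the layers, continuity requires the same specific discharge q through every layer.
Σ(b_i/K_i) = 9.14/0.0971 + 1.30/6.56 = 94.33 d.
q = Δh / Σ(b_i/K_i) = 3.38 / 94.33 = 0.03583 m/day.
In each layer the seepage velocity is v_i = q/n_i, so the layer transit time is t_i = b_i·n_i / q:
  layer 1 (silt): t_1 = 9.14 × 0.16 / 0.03583 = 40.81 d
  layer 2 (fine sand): t_2 = 1.30 × 0.16 / 0.03583 = 5.805 d
Total t = Σ t_i = 46.62 days.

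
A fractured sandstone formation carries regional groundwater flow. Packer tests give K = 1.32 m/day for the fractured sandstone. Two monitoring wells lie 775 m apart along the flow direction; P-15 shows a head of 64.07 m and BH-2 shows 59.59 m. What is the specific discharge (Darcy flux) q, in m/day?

0.00763

Hydraulic gradient i = (64.07 − 59.59) / 775 = 4.48 / 775 = 0.005781.
Specific discharge q = K · i = 1.320 × 0.005781 = 0.007630 m/day.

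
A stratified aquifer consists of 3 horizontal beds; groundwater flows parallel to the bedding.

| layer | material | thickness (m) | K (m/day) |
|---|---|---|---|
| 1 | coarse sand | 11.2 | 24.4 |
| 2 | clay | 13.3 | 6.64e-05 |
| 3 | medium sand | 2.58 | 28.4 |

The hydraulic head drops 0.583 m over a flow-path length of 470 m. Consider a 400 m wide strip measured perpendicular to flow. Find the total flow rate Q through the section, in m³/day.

Flow is parallel to layering, so each bed carries its own Darcy discharge and the transmissivities add.
Σ(K_i·b_i) = 24.4×11.2 + 6.64e-05×13.3 + 28.4×2.58 = 346.6 m²/day.
Hydraulic gradient i = Δh / L = 0.583 / 470 = 0.001240.
Q = Σ(K_i·b_i) · W · i = 346.6 × 400 × 0.001240 = 171.9 m³/day.

172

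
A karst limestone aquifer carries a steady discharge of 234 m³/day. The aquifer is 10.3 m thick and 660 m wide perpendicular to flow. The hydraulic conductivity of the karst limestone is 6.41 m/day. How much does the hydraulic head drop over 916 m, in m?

4.92

Cross-sectional area A = 660 × 10.3 = 6798 m².
From Q = K·A·i, i = Q / (K·A) = 234 / (6.410 × 6798) = 0.005370.
Head loss Δh = i · L = 0.005370 × 916 = 4.919 m.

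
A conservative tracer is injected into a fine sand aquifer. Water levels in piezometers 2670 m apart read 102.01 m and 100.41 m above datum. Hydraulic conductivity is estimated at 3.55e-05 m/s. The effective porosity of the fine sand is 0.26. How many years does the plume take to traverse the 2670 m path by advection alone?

1030

Convert K: 3.55e-05 m/s × 86400 = 3.067 m/day.
Hydraulic gradient i = (102.01 − 100.41) / 2670 = 1.6 / 2670 = 0.0005993.
Darcy flux q = K · i = 3.067 × 0.0005993 = 0.001838 m/day.
Seepage velocity v = q / n_e = 0.001838 / 0.26 = 0.007069 m/day.
Travel time t = L / v = 2670 / 0.007069 = 3.777e+05 days = 1034 years.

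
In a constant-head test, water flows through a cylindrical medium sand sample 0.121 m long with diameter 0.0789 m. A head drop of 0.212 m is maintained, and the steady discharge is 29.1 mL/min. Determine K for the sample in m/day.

Cross-sectional area A = π·(d/2)² = π × (0.0789/2)² = 0.004889 m².
Convert discharge: 29.1 mL/min = 4.850e-07 m³/s.
Darcy's law rearranged: K = Q·L / (A·Δh) = 4.850e-07 × 0.121 / (0.004889 × 0.212) = 5.662e-05 m/s = 4.892 m/day.

4.89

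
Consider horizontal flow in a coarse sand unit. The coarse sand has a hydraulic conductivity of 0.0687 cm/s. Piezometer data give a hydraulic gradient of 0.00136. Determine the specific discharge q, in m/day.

Convert K: 0.0687 cm/s × 864 = 59.36 m/day.
Hydraulic gradient i = 0.00136.
Specific discharge q = K · i = 59.36 × 0.001360 = 0.08073 m/day.

0.0807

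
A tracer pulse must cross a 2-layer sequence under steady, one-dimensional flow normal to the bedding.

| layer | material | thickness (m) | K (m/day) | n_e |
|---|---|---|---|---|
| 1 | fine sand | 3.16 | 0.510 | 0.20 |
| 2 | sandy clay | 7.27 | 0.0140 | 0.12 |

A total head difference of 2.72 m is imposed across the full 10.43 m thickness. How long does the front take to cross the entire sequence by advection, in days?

With flow normal to the layers, continuity requires the same specific discharge q through every layer.
Σ(b_i/K_i) = 3.16/0.510 + 7.27/0.0140 = 525.5 d.
q = Δh / Σ(b_i/K_i) = 2.72 / 525.5 = 0.005176 m/day.
In each layer the seepage velocity is v_i = q/n_i, so the layer transit time is t_i = b_i·n_i / q:
  layer 1 (fine sand): t_1 = 3.16 × 0.20 / 0.005176 = 122.1 d
  layer 2 (sandy clay): t_2 = 7.27 × 0.12 / 0.005176 = 168.5 d
Total t = Σ t_i = 290.6 days.

291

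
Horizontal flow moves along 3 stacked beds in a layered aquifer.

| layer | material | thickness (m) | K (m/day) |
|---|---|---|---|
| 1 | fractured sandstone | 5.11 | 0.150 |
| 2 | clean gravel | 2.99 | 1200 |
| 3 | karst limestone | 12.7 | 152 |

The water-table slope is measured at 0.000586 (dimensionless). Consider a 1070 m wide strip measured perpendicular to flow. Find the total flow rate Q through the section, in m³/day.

Flow is parallel to layering, so each bed carries its own Darcy discharge and the transmissivities add.
Σ(K_i·b_i) = 0.150×5.11 + 1200×2.99 + 152×12.7 = 5519 m²/day.
Hydraulic gradient i = 0.000586.
Q = Σ(K_i·b_i) · W · i = 5519 × 1070 × 0.0005860 = 3461 m³/day.

3460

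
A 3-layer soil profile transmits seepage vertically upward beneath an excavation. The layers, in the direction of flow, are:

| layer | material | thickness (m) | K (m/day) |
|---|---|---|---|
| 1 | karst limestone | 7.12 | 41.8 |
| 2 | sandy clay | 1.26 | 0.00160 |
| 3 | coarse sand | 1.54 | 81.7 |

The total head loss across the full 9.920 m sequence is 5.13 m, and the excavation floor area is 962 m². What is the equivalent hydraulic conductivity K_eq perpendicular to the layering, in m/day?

Flow is perpendicular to layering, so the layers act in series and the equivalent K is the thickness-weighted harmonic mean.
Total thickness L = 7.12 + 1.26 + 1.54 = 9.920 m.
Σ(b_i/K_i) = 7.12/41.8 + 1.26/0.00160 + 1.54/81.7 = 787.7 d.
K_eq = L / Σ(b_i/K_i) = 9.920 / 787.7 = 0.01259 m/day.

0.0126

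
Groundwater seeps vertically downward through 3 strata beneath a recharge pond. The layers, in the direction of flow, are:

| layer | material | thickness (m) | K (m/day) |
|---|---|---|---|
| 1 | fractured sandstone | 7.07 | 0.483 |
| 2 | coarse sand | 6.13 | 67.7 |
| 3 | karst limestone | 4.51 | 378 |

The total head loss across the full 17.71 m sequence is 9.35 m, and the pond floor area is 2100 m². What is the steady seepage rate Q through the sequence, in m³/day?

Flow is perpendicular to layering, so the layers act in series and the equivalent K is the thickness-weighted harmonic mean.
Total thickness L = 7.07 + 6.13 + 4.51 = 17.71 m.
Σ(b_i/K_i) = 7.07/0.483 + 6.13/67.7 + 4.51/378 = 14.74 d.
K_eq = L / Σ(b_i/K_i) = 17.71 / 14.74 = 1.201 m/day.
Q = K_eq · A · (Δh/L) = 1.201 × 2100 × (9.35/17.71) = 1332 m³/day.

1330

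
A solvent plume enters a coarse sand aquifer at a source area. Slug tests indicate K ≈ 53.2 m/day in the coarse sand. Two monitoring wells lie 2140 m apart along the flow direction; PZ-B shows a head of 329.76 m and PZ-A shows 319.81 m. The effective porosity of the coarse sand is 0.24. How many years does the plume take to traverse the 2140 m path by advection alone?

5.68

Hydraulic gradient i = (329.76 − 319.81) / 2140 = 9.95 / 2140 = 0.004650.
Darcy flux q = K · i = 53.20 × 0.004650 = 0.2474 m/day.
Seepage velocity v = q / n_e = 0.2474 / 0.24 = 1.031 m/day.
Travel time t = L / v = 2140 / 1.031 = 2076 days = 5.685 years.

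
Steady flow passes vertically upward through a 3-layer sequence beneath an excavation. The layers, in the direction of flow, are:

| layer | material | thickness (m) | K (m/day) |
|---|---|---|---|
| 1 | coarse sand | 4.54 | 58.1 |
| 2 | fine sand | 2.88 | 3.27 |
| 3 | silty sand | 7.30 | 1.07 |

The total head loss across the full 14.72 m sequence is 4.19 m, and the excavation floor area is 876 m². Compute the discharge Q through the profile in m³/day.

472

Flow is perpendicular to layering, so the layers act in series and the equivalent K is the thickness-weighted harmonic mean.
Total thickness L = 4.54 + 2.88 + 7.30 = 14.72 m.
Σ(b_i/K_i) = 4.54/58.1 + 2.88/3.27 + 7.30/1.07 = 7.781 d.
K_eq = L / Σ(b_i/K_i) = 14.72 / 7.781 = 1.892 m/day.
Q = K_eq · A · (Δh/L) = 1.892 × 876 × (4.19/14.72) = 471.7 m³/day.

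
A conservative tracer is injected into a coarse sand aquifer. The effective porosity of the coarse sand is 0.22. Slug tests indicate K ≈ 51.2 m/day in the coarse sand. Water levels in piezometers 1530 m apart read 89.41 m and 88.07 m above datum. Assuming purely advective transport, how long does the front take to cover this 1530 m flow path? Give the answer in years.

Hydraulic gradient i = (89.41 − 88.07) / 1530 = 1.34 / 1530 = 0.0008758.
Darcy flux q = K · i = 51.20 × 0.0008758 = 0.04484 m/day.
Seepage velocity v = q / n_e = 0.04484 / 0.22 = 0.2038 m/day.
Travel time t = L / v = 1530 / 0.2038 = 7506 days = 20.55 years.

20.6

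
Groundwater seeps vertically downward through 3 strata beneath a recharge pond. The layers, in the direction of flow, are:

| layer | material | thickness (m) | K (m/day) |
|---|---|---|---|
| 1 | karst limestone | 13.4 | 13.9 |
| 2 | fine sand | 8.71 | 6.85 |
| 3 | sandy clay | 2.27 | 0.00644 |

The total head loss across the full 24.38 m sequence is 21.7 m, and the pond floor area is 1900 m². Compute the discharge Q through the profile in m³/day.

Flow is perpendicular to layering, so the layers act in series and the equivalent K is the thickness-weighted harmonic mean.
Total thickness L = 13.4 + 8.71 + 2.27 = 24.38 m.
Σ(b_i/K_i) = 13.4/13.9 + 8.71/6.85 + 2.27/0.00644 = 354.7 d.
K_eq = L / Σ(b_i/K_i) = 24.38 / 354.7 = 0.06873 m/day.
Q = K_eq · A · (Δh/L) = 0.06873 × 1900 × (21.7/24.38) = 116.2 m³/day.

116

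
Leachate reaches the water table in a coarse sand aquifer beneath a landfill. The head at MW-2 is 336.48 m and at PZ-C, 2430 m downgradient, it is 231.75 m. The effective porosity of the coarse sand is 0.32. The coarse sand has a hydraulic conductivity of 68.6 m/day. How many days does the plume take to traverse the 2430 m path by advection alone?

Hydraulic gradient i = (336.48 − 231.75) / 2430 = 104.73 / 2430 = 0.04310.
Darcy flux q = K · i = 68.60 × 0.04310 = 2.957 m/day.
Seepage velocity v = q / n_e = 2.957 / 0.32 = 9.239 m/day.
Travel time t = L / v = 2430 / 9.239 = 263.0 days.

263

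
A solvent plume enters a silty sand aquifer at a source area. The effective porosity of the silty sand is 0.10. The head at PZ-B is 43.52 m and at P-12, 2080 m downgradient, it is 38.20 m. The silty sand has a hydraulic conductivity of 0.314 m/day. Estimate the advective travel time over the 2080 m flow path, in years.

Hydraulic gradient i = (43.52 − 38.20) / 2080 = 5.32 / 2080 = 0.002558.
Darcy flux q = K · i = 0.3140 × 0.002558 = 0.0008031 m/day.
Seepage velocity v = q / n_e = 0.0008031 / 0.10 = 0.008031 m/day.
Travel time t = L / v = 2080 / 0.008031 = 2.590e+05 days = 709.1 years.

709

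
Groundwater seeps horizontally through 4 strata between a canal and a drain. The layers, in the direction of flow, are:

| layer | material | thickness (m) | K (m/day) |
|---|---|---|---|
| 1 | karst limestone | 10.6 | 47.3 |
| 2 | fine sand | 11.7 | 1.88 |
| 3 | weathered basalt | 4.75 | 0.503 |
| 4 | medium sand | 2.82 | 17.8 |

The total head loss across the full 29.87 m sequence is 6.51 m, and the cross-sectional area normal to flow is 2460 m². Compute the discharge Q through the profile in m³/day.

Flow is perpendicular to layering, so the layers act in series and the equivalent K is the thickness-weighted harmonic mean.
Total thickness L = 10.6 + 11.7 + 4.75 + 2.82 = 29.87 m.
Σ(b_i/K_i) = 10.6/47.3 + 11.7/1.88 + 4.75/0.503 + 2.82/17.8 = 16.05 d.
K_eq = L / Σ(b_i/K_i) = 29.87 / 16.05 = 1.861 m/day.
Q = K_eq · A · (Δh/L) = 1.861 × 2460 × (6.51/29.87) = 997.8 m³/day.

998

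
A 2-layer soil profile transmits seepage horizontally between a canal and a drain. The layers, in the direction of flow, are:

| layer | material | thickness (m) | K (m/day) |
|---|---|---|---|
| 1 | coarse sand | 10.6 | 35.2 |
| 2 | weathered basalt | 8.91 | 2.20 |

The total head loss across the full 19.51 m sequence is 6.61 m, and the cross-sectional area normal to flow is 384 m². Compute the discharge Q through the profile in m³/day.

Flow is perpendicular to layering, so the layers act in series and the equivalent K is the thickness-weighted harmonic mean.
Total thickness L = 10.6 + 8.91 = 19.51 m.
Σ(b_i/K_i) = 10.6/35.2 + 8.91/2.20 = 4.351 d.
K_eq = L / Σ(b_i/K_i) = 19.51 / 4.351 = 4.484 m/day.
Q = K_eq · A · (Δh/L) = 4.484 × 384 × (6.61/19.51) = 583.4 m³/day.

583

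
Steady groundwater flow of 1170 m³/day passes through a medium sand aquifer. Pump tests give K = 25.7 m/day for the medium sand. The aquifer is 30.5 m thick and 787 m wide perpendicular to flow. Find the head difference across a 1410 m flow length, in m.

2.67

Cross-sectional area A = 787 × 30.5 = 24004 m².
From Q = K·A·i, i = Q / (K·A) = 1170 / (25.70 × 24004) = 0.001897.
Head loss Δh = i · L = 0.001897 × 1410 = 2.674 m.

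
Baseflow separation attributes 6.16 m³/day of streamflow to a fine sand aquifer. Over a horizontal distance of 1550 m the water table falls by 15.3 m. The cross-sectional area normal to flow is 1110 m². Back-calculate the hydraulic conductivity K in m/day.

0.562

Hydraulic gradient i = Δh / L = 15.3 / 1550 = 0.009871.
From Q = K·A·i, K = Q / (A·i) = 6.16 / (1110 × 0.009871) = 0.5622 m/day.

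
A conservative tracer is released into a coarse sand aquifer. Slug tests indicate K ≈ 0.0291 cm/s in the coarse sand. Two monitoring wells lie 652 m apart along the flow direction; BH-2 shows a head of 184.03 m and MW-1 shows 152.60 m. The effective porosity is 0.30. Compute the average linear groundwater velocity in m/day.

4.04

Convert K: 0.0291 cm/s × 864 = 25.14 m/day.
Hydraulic gradient i = (184.03 − 152.60) / 652 = 31.43 / 652 = 0.04821.
Darcy flux q = K · i = 25.14 × 0.04821 = 1.212 m/day.
Seepage velocity v = q / n_e = 1.212 / 0.30 = 4.040 m/day.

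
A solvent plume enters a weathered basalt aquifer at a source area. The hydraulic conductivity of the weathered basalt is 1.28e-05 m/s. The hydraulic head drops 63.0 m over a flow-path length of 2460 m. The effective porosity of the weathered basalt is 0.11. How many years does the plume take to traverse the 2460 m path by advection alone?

26.2

Convert K: 1.28e-05 m/s × 86400 = 1.106 m/day.
Hydraulic gradient i = Δh / L = 63.0 / 2460 = 0.02561.
Darcy flux q = K · i = 1.106 × 0.02561 = 0.02832 m/day.
Seepage velocity v = q / n_e = 0.02832 / 0.11 = 0.2575 m/day.
Travel time t = L / v = 2460 / 0.2575 = 9554 days = 26.16 years.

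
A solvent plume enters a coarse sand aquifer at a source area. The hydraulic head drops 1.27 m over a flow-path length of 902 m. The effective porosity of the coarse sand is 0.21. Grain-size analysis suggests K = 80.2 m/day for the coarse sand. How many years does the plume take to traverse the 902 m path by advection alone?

Hydraulic gradient i = Δh / L = 1.27 / 902 = 0.001408.
Darcy flux q = K · i = 80.20 × 0.001408 = 0.1129 m/day.
Seepage velocity v = q / n_e = 0.1129 / 0.21 = 0.5377 m/day.
Travel time t = L / v = 902 / 0.5377 = 1677 days = 4.593 years.

4.59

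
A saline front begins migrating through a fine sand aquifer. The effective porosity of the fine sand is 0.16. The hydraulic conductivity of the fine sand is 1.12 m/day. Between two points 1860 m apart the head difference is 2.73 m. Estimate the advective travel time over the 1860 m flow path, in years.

Hydraulic gradient i = Δh / L = 2.73 / 1860 = 0.001468.
Darcy flux q = K · i = 1.120 × 0.001468 = 0.001644 m/day.
Seepage velocity v = q / n_e = 0.001644 / 0.16 = 0.01027 m/day.
Travel time t = L / v = 1860 / 0.01027 = 1.810e+05 days = 495.6 years.

496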